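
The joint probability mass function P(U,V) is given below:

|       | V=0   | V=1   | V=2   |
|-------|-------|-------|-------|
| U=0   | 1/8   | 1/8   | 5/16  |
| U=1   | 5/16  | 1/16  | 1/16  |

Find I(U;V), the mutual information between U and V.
Marginal P(U) (row sums):
  P(U=0) = 1/8 + 1/8 + 5/16 = 9/16
  P(U=1) = 5/16 + 1/16 + 1/16 = 7/16
Marginal P(V) (column sums):
  P(V=0) = 1/8 + 5/16 = 7/16
  P(V=1) = 1/8 + 1/16 = 3/16
  P(V=2) = 5/16 + 1/16 = 3/8

H(U) = -[(9/16)·log₂(9/16) + (7/16)·log₂(7/16)]
  = 0.4669 + 0.5218
  = 0.9887 bits
H(V) = -[(7/16)·log₂(7/16) + (3/16)·log₂(3/16) + (3/8)·log₂(3/8)]
  = 0.5218 + 0.4528 + 0.5306
  = 1.5052 bits
H(U,V) = -[(1/8)·log₂(1/8) + (1/8)·log₂(1/8) + (5/16)·log₂(5/16) + (5/16)·log₂(5/16) + (1/16)·log₂(1/16) + (1/16)·log₂(1/16)]
  = 0.3750 + 0.3750 + 0.5244 + 0.5244 + 0.2500 + 0.2500
  = 2.2988 bits

I(U;V) = H(U) + H(V) - H(U,V)
  = 0.9887 + 1.5052 - 2.2988
  = 0.1951 bits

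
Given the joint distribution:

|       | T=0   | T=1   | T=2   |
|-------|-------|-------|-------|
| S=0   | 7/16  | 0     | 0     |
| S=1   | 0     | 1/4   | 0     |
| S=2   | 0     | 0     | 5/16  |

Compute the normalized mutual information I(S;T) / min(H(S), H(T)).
Marginal P(S) (row sums):
  P(S=0) = 7/16 + 0 + 0 = 7/16
  P(S=1) = 0 + 1/4 + 0 = 1/4
  P(S=2) = 0 + 0 + 5/16 = 5/16
Marginal P(T) (column sums):
  P(T=0) = 7/16 + 0 + 0 = 7/16
  P(T=1) = 0 + 1/4 + 0 = 1/4
  P(T=2) = 0 + 0 + 5/16 = 5/16

H(S) = -[(7/16)·log₂(7/16) + (1/4)·log₂(1/4) + (5/16)·log₂(5/16)]
  = 0.5218 + 0.5000 + 0.5244
  = 1.5462 bits
H(T) = -[(7/16)·log₂(7/16) + (1/4)·log₂(1/4) + (5/16)·log₂(5/16)]
  = 0.5218 + 0.5000 + 0.5244
  = 1.5462 bits
H(S,T) = -[(7/16)·log₂(7/16) + (1/4)·log₂(1/4) + (5/16)·log₂(5/16)]
  = 0.5218 + 0.5000 + 0.5244
  = 1.5462 bits

I(S;T) = H(S) + H(T) - H(S,T)
  = 1.5462 + 1.5462 - 1.5462
  = 1.5462 bits

min(H(S), H(T)) = min(1.5462, 1.5462) = 1.5462 bits
Normalized MI = 1.5462 / 1.5462 = 1.0000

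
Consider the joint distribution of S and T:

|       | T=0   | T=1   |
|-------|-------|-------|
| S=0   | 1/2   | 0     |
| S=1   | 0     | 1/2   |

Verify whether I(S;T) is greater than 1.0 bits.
Marginal P(S) (row sums):
  P(S=0) = 1/2 + 0 = 1/2
  P(S=1) = 0 + 1/2 = 1/2
Marginal P(T) (column sums):
  P(T=0) = 1/2 + 0 = 1/2
  P(T=1) = 0 + 1/2 = 1/2

H(S) = -[(1/2)·log₂(1/2) + (1/2)·log₂(1/2)]
  = 0.5000 + 0.5000
  = 1.0000 bits
H(T) = -[(1/2)·log₂(1/2) + (1/2)·log₂(1/2)]
  = 0.5000 + 0.5000
  = 1.0000 bits
H(S,T) = -[(1/2)·log₂(1/2) + (1/2)·log₂(1/2)]
  = 0.5000 + 0.5000
  = 1.0000 bits

I(S;T) = H(S) + H(T) - H(S,T)
  = 1.0000 + 1.0000 - 1.0000
  = 1.0000 bits

No. I(S;T) = 1.0000 bits, which is ≤ 1.0 bits.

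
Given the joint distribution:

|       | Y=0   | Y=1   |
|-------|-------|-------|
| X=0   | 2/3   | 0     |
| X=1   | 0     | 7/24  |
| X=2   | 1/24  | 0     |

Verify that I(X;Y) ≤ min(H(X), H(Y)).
Marginal P(X) (row sums):
  P(X=0) = 2/3 + 0 = 2/3
  P(X=1) = 0 + 7/24 = 7/24
  P(X=2) = 1/24 + 0 = 1/24
Marginal P(Y) (column sums):
  P(Y=0) = 2/3 + 0 + 1/24 = 17/24
  P(Y=1) = 0 + 7/24 + 0 = 7/24

H(X) = -[(2/3)·log₂(2/3) + (7/24)·log₂(7/24) + (1/24)·log₂(1/24)]
  = 0.3900 + 0.5185 + 0.1910
  = 1.0995 bits
H(Y) = -[(17/24)·log₂(17/24) + (7/24)·log₂(7/24)]
  = 0.3524 + 0.5185
  = 0.8709 bits
H(X,Y) = -[(2/3)·log₂(2/3) + (7/24)·log₂(7/24) + (1/24)·log₂(1/24)]
  = 0.3900 + 0.5185 + 0.1910
  = 1.0995 bits

I(X;Y) = H(X) + H(Y) - H(X,Y)
  = 1.0995 + 0.8709 - 1.0995
  = 0.8709 bits

min(H(X), H(Y)) = min(1.0995, 0.8709) = 0.8709 bits
Since 0.8709 ≤ 0.8709, the bound is satisfied ✓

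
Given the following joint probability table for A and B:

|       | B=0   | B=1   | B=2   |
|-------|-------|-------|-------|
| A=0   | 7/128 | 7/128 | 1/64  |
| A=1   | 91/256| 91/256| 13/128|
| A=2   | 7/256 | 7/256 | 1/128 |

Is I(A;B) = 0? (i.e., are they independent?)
Marginal P(A) (row sums):
  P(A=0) = 7/128 + 7/128 + 1/64 = 1/8
  P(A=1) = 91/256 + 91/256 + 13/128 = 13/16
  P(A=2) = 7/256 + 7/256 + 1/128 = 1/16
Marginal P(B) (column sums):
  P(B=0) = 7/128 + 91/256 + 7/256 = 7/16
  P(B=1) = 7/128 + 91/256 + 7/256 = 7/16
  P(B=2) = 1/64 + 13/128 + 1/128 = 1/8

A and B are independent iff P(A=i,B=j) = P(A=i)·P(B=j) for every cell.
  P(A=0)·P(B=0) = 1/8 × 7/16 = 7/128 = P(A=0,B=0) ✓
  P(A=0)·P(B=1) = 1/8 × 7/16 = 7/128 = P(A=0,B=1) ✓
  P(A=0)·P(B=2) = 1/8 × 1/8 = 1/64 = P(A=0,B=2) ✓
  P(A=1)·P(B=0) = 13/16 × 7/16 = 91/256 = P(A=1,B=0) ✓
  P(A=1)·P(B=1) = 13/16 × 7/16 = 91/256 = P(A=1,B=1) ✓
  P(A=1)·P(B=2) = 13/16 × 1/8 = 13/128 = P(A=1,B=2) ✓
  P(A=2)·P(B=0) = 1/16 × 7/16 = 7/256 = P(A=2,B=0) ✓
  P(A=2)·P(B=1) = 1/16 × 7/16 = 7/256 = P(A=2,B=1) ✓
  P(A=2)·P(B=2) = 1/16 × 1/8 = 1/128 = P(A=2,B=2) ✓

Yes, A and B are independent: every cell factors, so I(A;B) = 0 bits.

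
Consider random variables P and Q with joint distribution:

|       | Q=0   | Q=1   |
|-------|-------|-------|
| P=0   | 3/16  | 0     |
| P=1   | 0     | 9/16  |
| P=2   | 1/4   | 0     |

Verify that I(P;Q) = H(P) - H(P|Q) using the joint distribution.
Left side, from I(P;Q) = H(P) + H(Q) - H(P,Q):
Marginal P(P) (row sums):
  P(P=0) = 3/16 + 0 = 3/16
  P(P=1) = 0 + 9/16 = 9/16
  P(P=2) = 1/4 + 0 = 1/4
Marginal P(Q) (column sums):
  P(Q=0) = 3/16 + 0 + 1/4 = 7/16
  P(Q=1) = 0 + 9/16 + 0 = 9/16

H(P) = -[(3/16)·log₂(3/16) + (9/16)·log₂(9/16) + (1/4)·log₂(1/4)]
  = 0.4528 + 0.4669 + 0.5000
  = 1.4197 bits
H(Q) = -[(7/16)·log₂(7/16) + (9/16)·log₂(9/16)]
  = 0.5218 + 0.4669
  = 0.9887 bits
H(P,Q) = -[(3/16)·log₂(3/16) + (9/16)·log₂(9/16) + (1/4)·log₂(1/4)]
  = 0.4528 + 0.4669 + 0.5000
  = 1.4197 bits

I(P;Q) = H(P) + H(Q) - H(P,Q)
  = 1.4197 + 0.9887 - 1.4197
  = 0.9887 bits

Right side, with H(P|Q) computed directly from the conditional probabilities:
H(P|Q) = -Σ P(P,Q)·log₂ P(P|Q), where P(P|Q) = P(P,Q) / P(Q)
  (cells with P(P,Q) = 0 contribute 0)
  (P=0,Q=0): P(P|Q) = (3/16)/(7/16) = 3/7;  -(3/16)·log₂(3/7) = 0.2292
  (P=1,Q=1): P(P|Q) = (9/16)/(9/16) = 1;  -(9/16)·log₂(1) = 0.0000
  (P=2,Q=0): P(P|Q) = (1/4)/(7/16) = 4/7;  -(1/4)·log₂(4/7) = 0.2018
H(P|Q) = 0.2292 + 0.0000 + 0.2018
  = 0.4310 bits
H(P) - H(P|Q) = 1.4197 - 0.4310 = 0.9887 bits

Both sides equal 0.9887 bits, so I(P;Q) = H(P) - H(P|Q) ✓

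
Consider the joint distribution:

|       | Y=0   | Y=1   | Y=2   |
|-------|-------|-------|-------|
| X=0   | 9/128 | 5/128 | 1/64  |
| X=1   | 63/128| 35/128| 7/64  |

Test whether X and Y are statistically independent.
Marginal P(X) (row sums):
  P(X=0) = 9/128 + 5/128 + 1/64 = 1/8
  P(X=1) = 63/128 + 35/128 + 7/64 = 7/8
Marginal P(Y) (column sums):
  P(Y=0) = 9/128 + 63/128 = 9/16
  P(Y=1) = 5/128 + 35/128 = 5/16
  P(Y=2) = 1/64 + 7/64 = 1/8

X and Y are independent iff P(X=i,Y=j) = P(X=i)·P(Y=j) for every cell.
  P(X=0)·P(Y=0) = 1/8 × 9/16 = 9/128 = P(X=0,Y=0) ✓
  P(X=0)·P(Y=1) = 1/8 × 5/16 = 5/128 = P(X=0,Y=1) ✓
  P(X=0)·P(Y=2) = 1/8 × 1/8 = 1/64 = P(X=0,Y=2) ✓
  P(X=1)·P(Y=0) = 7/8 × 9/16 = 63/128 = P(X=1,Y=0) ✓
  P(X=1)·P(Y=1) = 7/8 × 5/16 = 35/128 = P(X=1,Y=1) ✓
  P(X=1)·P(Y=2) = 7/8 × 1/8 = 7/64 = P(X=1,Y=2) ✓

Yes, X and Y are independent: every cell factors, so I(X;Y) = 0 bits.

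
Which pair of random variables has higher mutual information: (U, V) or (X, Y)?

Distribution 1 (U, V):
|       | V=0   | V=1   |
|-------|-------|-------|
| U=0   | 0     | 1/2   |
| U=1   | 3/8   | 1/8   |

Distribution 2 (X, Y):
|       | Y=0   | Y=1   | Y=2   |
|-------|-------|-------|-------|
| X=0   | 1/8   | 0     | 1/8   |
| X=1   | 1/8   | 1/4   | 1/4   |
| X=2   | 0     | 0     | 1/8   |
Distribution 1 (U, V):
Marginal P(U) (row sums):
  P(U=0) = 0 + 1/2 = 1/2
  P(U=1) = 3/8 + 1/8 = 1/2
Marginal P(V) (column sums):
  P(V=0) = 0 + 3/8 = 3/8
  P(V=1) = 1/2 + 1/8 = 5/8

H(U) = -[(1/2)·log₂(1/2) + (1/2)·log₂(1/2)]
  = 0.5000 + 0.5000
  = 1.0000 bits
H(V) = -[(3/8)·log₂(3/8) + (5/8)·log₂(5/8)]
  = 0.5306 + 0.4238
  = 0.9544 bits
H(U,V) = -[(1/2)·log₂(1/2) + (3/8)·log₂(3/8) + (1/8)·log₂(1/8)]
  = 0.5000 + 0.5306 + 0.3750
  = 1.4056 bits

I(U;V) = H(U) + H(V) - H(U,V)
  = 1.0000 + 0.9544 - 1.4056
  = 0.5488 bits

Distribution 2 (X, Y):
Marginal P(X) (row sums):
  P(X=0) = 1/8 + 0 + 1/8 = 1/4
  P(X=1) = 1/8 + 1/4 + 1/4 = 5/8
  P(X=2) = 0 + 0 + 1/8 = 1/8
Marginal P(Y) (column sums):
  P(Y=0) = 1/8 + 1/8 + 0 = 1/4
  P(Y=1) = 0 + 1/4 + 0 = 1/4
  P(Y=2) = 1/8 + 1/4 + 1/8 = 1/2

H(X) = -[(1/4)·log₂(1/4) + (5/8)·log₂(5/8) + (1/8)·log₂(1/8)]
  = 0.5000 + 0.4238 + 0.3750
  = 1.2988 bits
H(Y) = -[(1/4)·log₂(1/4) + (1/4)·log₂(1/4) + (1/2)·log₂(1/2)]
  = 0.5000 + 0.5000 + 0.5000
  = 1.5000 bits
H(X,Y) = -[(1/8)·log₂(1/8) + (1/8)·log₂(1/8) + (1/8)·log₂(1/8) + (1/4)·log₂(1/4) + (1/4)·log₂(1/4) + (1/8)·log₂(1/8)]
  = 0.3750 + 0.3750 + 0.3750 + 0.5000 + 0.5000 + 0.3750
  = 2.5000 bits

I(X;Y) = H(X) + H(Y) - H(X,Y)
  = 1.2988 + 1.5000 - 2.5000
  = 0.2988 bits

I(U;V) = 0.5488 bits > I(X;Y) = 0.2988 bits, so (U, V) has the higher mutual information (stronger dependence).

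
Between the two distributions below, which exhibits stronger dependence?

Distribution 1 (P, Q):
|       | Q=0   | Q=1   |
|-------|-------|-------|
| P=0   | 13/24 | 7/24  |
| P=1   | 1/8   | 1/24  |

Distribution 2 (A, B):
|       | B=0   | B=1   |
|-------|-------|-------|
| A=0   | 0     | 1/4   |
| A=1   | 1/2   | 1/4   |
Distribution 1 (P, Q):
Marginal P(P) (row sums):
  P(P=0) = 13/24 + 7/24 = 5/6
  P(P=1) = 1/8 + 1/24 = 1/6
Marginal P(Q) (column sums):
  P(Q=0) = 13/24 + 1/8 = 2/3
  P(Q=1) = 7/24 + 1/24 = 1/3

H(P) = -[(5/6)·log₂(5/6) + (1/6)·log₂(1/6)]
  = 0.2192 + 0.4308
  = 0.6500 bits
H(Q) = -[(2/3)·log₂(2/3) + (1/3)·log₂(1/3)]
  = 0.3900 + 0.5283
  = 0.9183 bits
H(P,Q) = -[(13/24)·log₂(13/24) + (7/24)·log₂(7/24) + (1/8)·log₂(1/8) + (1/24)·log₂(1/24)]
  = 0.4791 + 0.5185 + 0.3750 + 0.1910
  = 1.5636 bits

I(P;Q) = H(P) + H(Q) - H(P,Q)
  = 0.6500 + 0.9183 - 1.5636
  = 0.0047 bits

Distribution 2 (A, B):
Marginal P(A) (row sums):
  P(A=0) = 0 + 1/4 = 1/4
  P(A=1) = 1/2 + 1/4 = 3/4
Marginal P(B) (column sums):
  P(B=0) = 0 + 1/2 = 1/2
  P(B=1) = 1/4 + 1/4 = 1/2

H(A) = -[(1/4)·log₂(1/4) + (3/4)·log₂(3/4)]
  = 0.5000 + 0.3113
  = 0.8113 bits
H(B) = -[(1/2)·log₂(1/2) + (1/2)·log₂(1/2)]
  = 0.5000 + 0.5000
  = 1.0000 bits
H(A,B) = -[(1/4)·log₂(1/4) + (1/2)·log₂(1/2) + (1/4)·log₂(1/4)]
  = 0.5000 + 0.5000 + 0.5000
  = 1.5000 bits

I(A;B) = H(A) + H(B) - H(A,B)
  = 0.8113 + 1.0000 - 1.5000
  = 0.3113 bits

I(A;B) = 0.3113 bits > I(P;Q) = 0.0047 bits, so (A, B) has the higher mutual information (stronger dependence).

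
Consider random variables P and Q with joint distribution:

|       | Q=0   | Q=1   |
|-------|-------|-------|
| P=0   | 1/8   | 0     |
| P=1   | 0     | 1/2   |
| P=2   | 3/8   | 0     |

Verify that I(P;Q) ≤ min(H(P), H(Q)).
Marginal P(P) (row sums):
  P(P=0) = 1/8 + 0 = 1/8
  P(P=1) = 0 + 1/2 = 1/2
  P(P=2) = 3/8 + 0 = 3/8
Marginal P(Q) (column sums):
  P(Q=0) = 1/8 + 0 + 3/8 = 1/2
  P(Q=1) = 0 + 1/2 + 0 = 1/2

H(P) = -[(1/8)·log₂(1/8) + (1/2)·log₂(1/2) + (3/8)·log₂(3/8)]
  = 0.3750 + 0.5000 + 0.5306
  = 1.4056 bits
H(Q) = -[(1/2)·log₂(1/2) + (1/2)·log₂(1/2)]
  = 0.5000 + 0.5000
  = 1.0000 bits
H(P,Q) = -[(1/8)·log₂(1/8) + (1/2)·log₂(1/2) + (3/8)·log₂(3/8)]
  = 0.3750 + 0.5000 + 0.5306
  = 1.4056 bits

I(P;Q) = H(P) + H(Q) - H(P,Q)
  = 1.4056 + 1.0000 - 1.4056
  = 1.0000 bits

min(H(P), H(Q)) = min(1.4056, 1.0000) = 1.0000 bits
Since 1.0000 ≤ 1.0000, the bound is satisfied ✓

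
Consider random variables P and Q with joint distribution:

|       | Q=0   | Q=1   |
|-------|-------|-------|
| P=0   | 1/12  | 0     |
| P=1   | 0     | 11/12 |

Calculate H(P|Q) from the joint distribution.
Marginal P(Q) (column sums):
  P(Q=0) = 1/12 + 0 = 1/12
  P(Q=1) = 0 + 11/12 = 11/12

H(P|Q) = -Σ P(P,Q)·log₂ P(P|Q), where P(P|Q) = P(P,Q) / P(Q)
  (cells with P(P,Q) = 0 contribute 0)
  (P=0,Q=0): P(P|Q) = (1/12)/(1/12) = 1;  -(1/12)·log₂(1) = 0.0000
  (P=1,Q=1): P(P|Q) = (11/12)/(11/12) = 1;  -(11/12)·log₂(1) = 0.0000
H(P|Q) = 0.0000 + 0.0000
  = 0.0000 bits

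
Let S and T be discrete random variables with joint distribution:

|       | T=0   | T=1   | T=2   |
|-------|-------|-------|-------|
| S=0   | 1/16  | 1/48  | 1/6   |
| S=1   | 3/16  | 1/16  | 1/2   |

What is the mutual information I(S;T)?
Marginal P(S) (row sums):
  P(S=0) = 1/16 + 1/48 + 1/6 = 1/4
  P(S=1) = 3/16 + 1/16 + 1/2 = 3/4
Marginal P(T) (column sums):
  P(T=0) = 1/16 + 3/16 = 1/4
  P(T=1) = 1/48 + 1/16 = 1/12
  P(T=2) = 1/6 + 1/2 = 2/3

H(S) = -[(1/4)·log₂(1/4) + (3/4)·log₂(3/4)]
  = 0.5000 + 0.3113
  = 0.8113 bits
H(T) = -[(1/4)·log₂(1/4) + (1/12)·log₂(1/12) + (2/3)·log₂(2/3)]
  = 0.5000 + 0.2987 + 0.3900
  = 1.1887 bits
H(S,T) = -[(1/16)·log₂(1/16) + (1/48)·log₂(1/48) + (1/6)·log₂(1/6) + (3/16)·log₂(3/16) + (1/16)·log₂(1/16) + (1/2)·log₂(1/2)]
  = 0.2500 + 0.1164 + 0.4308 + 0.4528 + 0.2500 + 0.5000
  = 2.0000 bits

I(S;T) = H(S) + H(T) - H(S,T)
  = 0.8113 + 1.1887 - 2.0000
  = 0.0000 bits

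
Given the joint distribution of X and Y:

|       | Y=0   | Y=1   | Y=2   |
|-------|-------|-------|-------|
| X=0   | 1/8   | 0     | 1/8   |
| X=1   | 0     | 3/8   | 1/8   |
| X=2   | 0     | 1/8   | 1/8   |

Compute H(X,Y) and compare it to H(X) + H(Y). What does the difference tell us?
Marginal P(X) (row sums):
  P(X=0) = 1/8 + 0 + 1/8 = 1/4
  P(X=1) = 0 + 3/8 + 1/8 = 1/2
  P(X=2) = 0 + 1/8 + 1/8 = 1/4
Marginal P(Y) (column sums):
  P(Y=0) = 1/8 + 0 + 0 = 1/8
  P(Y=1) = 0 + 3/8 + 1/8 = 1/2
  P(Y=2) = 1/8 + 1/8 + 1/8 = 3/8

H(X,Y) = -[(1/8)·log₂(1/8) + (1/8)·log₂(1/8) + (3/8)·log₂(3/8) + (1/8)·log₂(1/8) + (1/8)·log₂(1/8) + (1/8)·log₂(1/8)]
  = 0.3750 + 0.3750 + 0.5306 + 0.3750 + 0.3750 + 0.3750
  = 2.4056 bits
H(X) = -[(1/4)·log₂(1/4) + (1/2)·log₂(1/2) + (1/4)·log₂(1/4)]
  = 0.5000 + 0.5000 + 0.5000
  = 1.5000 bits
H(Y) = -[(1/8)·log₂(1/8) + (1/2)·log₂(1/2) + (3/8)·log₂(3/8)]
  = 0.3750 + 0.5000 + 0.5306
  = 1.4056 bits

H(X) + H(Y) = 1.5000 + 1.4056 = 2.9056 bits
Difference: H(X) + H(Y) - H(X,Y) = 2.9056 - 2.4056 = 0.5000 bits = I(X;Y)

The difference is the mutual information; it is positive here, so X and Y are dependent (knowing one reduces uncertainty about the other by 0.5000 bits).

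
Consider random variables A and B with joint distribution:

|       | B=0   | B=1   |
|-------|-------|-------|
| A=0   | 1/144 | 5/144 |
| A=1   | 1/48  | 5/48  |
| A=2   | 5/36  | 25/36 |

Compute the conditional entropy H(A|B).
Marginal P(B) (column sums):
  P(B=0) = 1/144 + 1/48 + 5/36 = 1/6
  P(B=1) = 5/144 + 5/48 + 25/36 = 5/6

H(A|B) = -Σ P(A,B)·log₂ P(A|B), where P(A|B) = P(A,B) / P(B)
  (A=0,B=0): P(A|B) = (1/144)/(1/6) = 1/24;  -(1/144)·log₂(1/24) = 0.0318
  (A=0,B=1): P(A|B) = (5/144)/(5/6) = 1/24;  -(5/144)·log₂(1/24) = 0.1592
  (A=1,B=0): P(A|B) = (1/48)/(1/6) = 1/8;  -(1/48)·log₂(1/8) = 0.0625
  (A=1,B=1): P(A|B) = (5/48)/(5/6) = 1/8;  -(5/48)·log₂(1/8) = 0.3125
  (A=2,B=0): P(A|B) = (5/36)/(1/6) = 5/6;  -(5/36)·log₂(5/6) = 0.0365
  (A=2,B=1): P(A|B) = (25/36)/(5/6) = 5/6;  -(25/36)·log₂(5/6) = 0.1827
H(A|B) = 0.0318 + 0.1592 + 0.0625 + 0.3125 + 0.0365 + 0.1827
  = 0.7852 bits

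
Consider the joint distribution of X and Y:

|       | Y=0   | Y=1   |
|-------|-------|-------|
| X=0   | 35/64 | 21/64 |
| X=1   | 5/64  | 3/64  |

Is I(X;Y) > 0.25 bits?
Marginal P(X) (row sums):
  P(X=0) = 35/64 + 21/64 = 7/8
  P(X=1) = 5/64 + 3/64 = 1/8
Marginal P(Y) (column sums):
  P(Y=0) = 35/64 + 5/64 = 5/8
  P(Y=1) = 21/64 + 3/64 = 3/8

H(X) = -[(7/8)·log₂(7/8) + (1/8)·log₂(1/8)]
  = 0.1686 + 0.3750
  = 0.5436 bits
H(Y) = -[(5/8)·log₂(5/8) + (3/8)·log₂(3/8)]
  = 0.4238 + 0.5306
  = 0.9544 bits
H(X,Y) = -[(35/64)·log₂(35/64) + (21/64)·log₂(21/64) + (5/64)·log₂(5/64) + (3/64)·log₂(3/64)]
  = 0.4762 + 0.5275 + 0.2873 + 0.2070
  = 1.4980 bits

I(X;Y) = H(X) + H(Y) - H(X,Y)
  = 0.5436 + 0.9544 - 1.4980
  = 0.0000 bits

No. I(X;Y) = 0.0000 bits, which is ≤ 0.25 bits.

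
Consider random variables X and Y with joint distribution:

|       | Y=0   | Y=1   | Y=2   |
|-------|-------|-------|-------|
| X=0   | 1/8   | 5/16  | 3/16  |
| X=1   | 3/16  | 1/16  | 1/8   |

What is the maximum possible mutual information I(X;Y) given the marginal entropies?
The upper bound on mutual information is I(X;Y) ≤ min(H(X), H(Y)).

Marginal P(X) (row sums):
  P(X=0) = 1/8 + 5/16 + 3/16 = 5/8
  P(X=1) = 3/16 + 1/16 + 1/8 = 3/8
Marginal P(Y) (column sums):
  P(Y=0) = 1/8 + 3/16 = 5/16
  P(Y=1) = 5/16 + 1/16 = 3/8
  P(Y=2) = 3/16 + 1/8 = 5/16

H(X) = -[(5/8)·log₂(5/8) + (3/8)·log₂(3/8)]
  = 0.4238 + 0.5306
  = 0.9544 bits
H(Y) = -[(5/16)·log₂(5/16) + (3/8)·log₂(3/8) + (5/16)·log₂(5/16)]
  = 0.5244 + 0.5306 + 0.5244
  = 1.5794 bits

Maximum possible I(X;Y) = min(0.9544, 1.5794) = 0.9544 bits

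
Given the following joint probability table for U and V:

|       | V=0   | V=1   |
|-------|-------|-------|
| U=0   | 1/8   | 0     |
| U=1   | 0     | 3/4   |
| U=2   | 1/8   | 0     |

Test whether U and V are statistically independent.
Marginal P(U) (row sums):
  P(U=0) = 1/8 + 0 = 1/8
  P(U=1) = 0 + 3/4 = 3/4
  P(U=2) = 1/8 + 0 = 1/8
Marginal P(V) (column sums):
  P(V=0) = 1/8 + 0 + 1/8 = 1/4
  P(V=1) = 0 + 3/4 + 0 = 3/4

U and V are independent iff P(U=i,V=j) = P(U=i)·P(V=j) for every cell.
  P(U=0)·P(V=0) = 1/8 × 1/4 = 1/32, but P(U=0,V=0) = 1/8 ✗

No, U and V are not independent. Quantitatively, I(U;V) > 0:

H(U) = -[(1/8)·log₂(1/8) + (3/4)·log₂(3/4) + (1/8)·log₂(1/8)]
  = 0.3750 + 0.3113 + 0.3750
  = 1.0613 bits
H(V) = -[(1/4)·log₂(1/4) + (3/4)·log₂(3/4)]
  = 0.5000 + 0.3113
  = 0.8113 bits
H(U,V) = -[(1/8)·log₂(1/8) + (3/4)·log₂(3/4) + (1/8)·log₂(1/8)]
  = 0.3750 + 0.3113 + 0.3750
  = 1.0613 bits
I(U;V) = H(U) + H(V) - H(U,V) = 1.0613 + 0.8113 - 1.0613 = 0.8113 bits > 0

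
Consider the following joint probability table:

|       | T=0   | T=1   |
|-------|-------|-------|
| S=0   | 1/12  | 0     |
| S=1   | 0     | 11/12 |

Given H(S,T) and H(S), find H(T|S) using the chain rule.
From the chain rule: H(S,T) = H(S) + H(T|S)
Therefore: H(T|S) = H(S,T) - H(S)

H(S,T) = -[(1/12)·log₂(1/12) + (11/12)·log₂(11/12)]
  = 0.2987 + 0.1151
  = 0.4138 bits
Marginal P(S) (row sums):
  P(S=0) = 1/12 + 0 = 1/12
  P(S=1) = 0 + 11/12 = 11/12
H(S) = -[(1/12)·log₂(1/12) + (11/12)·log₂(11/12)]
  = 0.2987 + 0.1151
  = 0.4138 bits

H(T|S) = 0.4138 - 0.4138 = 0.0000 bits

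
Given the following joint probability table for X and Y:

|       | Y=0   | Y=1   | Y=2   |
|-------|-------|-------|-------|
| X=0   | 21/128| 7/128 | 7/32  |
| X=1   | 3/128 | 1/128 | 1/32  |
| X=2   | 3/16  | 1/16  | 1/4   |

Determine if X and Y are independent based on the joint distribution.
Marginal P(X) (row sums):
  P(X=0) = 21/128 + 7/128 + 7/32 = 7/16
  P(X=1) = 3/128 + 1/128 + 1/32 = 1/16
  P(X=2) = 3/16 + 1/16 + 1/4 = 1/2
Marginal P(Y) (column sums):
  P(Y=0) = 21/128 + 3/128 + 3/16 = 3/8
  P(Y=1) = 7/128 + 1/128 + 1/16 = 1/8
  P(Y=2) = 7/32 + 1/32 + 1/4 = 1/2

X and Y are independent iff P(X=i,Y=j) = P(X=i)·P(Y=j) for every cell.
  P(X=0)·P(Y=0) = 7/16 × 3/8 = 21/128 = P(X=0,Y=0) ✓
  P(X=0)·P(Y=1) = 7/16 × 1/8 = 7/128 = P(X=0,Y=1) ✓
  P(X=0)·P(Y=2) = 7/16 × 1/2 = 7/32 = P(X=0,Y=2) ✓
  P(X=1)·P(Y=0) = 1/16 × 3/8 = 3/128 = P(X=1,Y=0) ✓
  P(X=1)·P(Y=1) = 1/16 × 1/8 = 1/128 = P(X=1,Y=1) ✓
  P(X=1)·P(Y=2) = 1/16 × 1/2 = 1/32 = P(X=1,Y=2) ✓
  P(X=2)·P(Y=0) = 1/2 × 3/8 = 3/16 = P(X=2,Y=0) ✓
  P(X=2)·P(Y=1) = 1/2 × 1/8 = 1/16 = P(X=2,Y=1) ✓
  P(X=2)·P(Y=2) = 1/2 × 1/2 = 1/4 = P(X=2,Y=2) ✓

Yes, X and Y are independent: every cell factors, so I(X;Y) = 0 bits.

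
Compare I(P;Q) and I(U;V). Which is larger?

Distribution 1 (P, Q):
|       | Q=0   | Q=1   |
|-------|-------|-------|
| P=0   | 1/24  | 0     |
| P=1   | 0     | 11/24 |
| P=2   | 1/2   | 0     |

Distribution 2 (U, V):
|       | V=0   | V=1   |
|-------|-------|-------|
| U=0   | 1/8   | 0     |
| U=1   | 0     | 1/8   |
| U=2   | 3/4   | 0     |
Distribution 1 (P, Q):
Marginal P(P) (row sums):
  P(P=0) = 1/24 + 0 = 1/24
  P(P=1) = 0 + 11/24 = 11/24
  P(P=2) = 1/2 + 0 = 1/2
Marginal P(Q) (column sums):
  P(Q=0) = 1/24 + 0 + 1/2 = 13/24
  P(Q=1) = 0 + 11/24 + 0 = 11/24

H(P) = -[(1/24)·log₂(1/24) + (11/24)·log₂(11/24) + (1/2)·log₂(1/2)]
  = 0.1910 + 0.5159 + 0.5000
  = 1.2069 bits
H(Q) = -[(13/24)·log₂(13/24) + (11/24)·log₂(11/24)]
  = 0.4791 + 0.5159
  = 0.9950 bits
H(P,Q) = -[(1/24)·log₂(1/24) + (11/24)·log₂(11/24) + (1/2)·log₂(1/2)]
  = 0.1910 + 0.5159 + 0.5000
  = 1.2069 bits

I(P;Q) = H(P) + H(Q) - H(P,Q)
  = 1.2069 + 0.9950 - 1.2069
  = 0.9950 bits

Distribution 2 (U, V):
Marginal P(U) (row sums):
  P(U=0) = 1/8 + 0 = 1/8
  P(U=1) = 0 + 1/8 = 1/8
  P(U=2) = 3/4 + 0 = 3/4
Marginal P(V) (column sums):
  P(V=0) = 1/8 + 0 + 3/4 = 7/8
  P(V=1) = 0 + 1/8 + 0 = 1/8

H(U) = -[(1/8)·log₂(1/8) + (1/8)·log₂(1/8) + (3/4)·log₂(3/4)]
  = 0.3750 + 0.3750 + 0.3113
  = 1.0613 bits
H(V) = -[(7/8)·log₂(7/8) + (1/8)·log₂(1/8)]
  = 0.1686 + 0.3750
  = 0.5436 bits
H(U,V) = -[(1/8)·log₂(1/8) + (1/8)·log₂(1/8) + (3/4)·log₂(3/4)]
  = 0.3750 + 0.3750 + 0.3113
  = 1.0613 bits

I(U;V) = H(U) + H(V) - H(U,V)
  = 1.0613 + 0.5436 - 1.0613
  = 0.5436 bits

I(P;Q) = 0.9950 bits > I(U;V) = 0.5436 bits, so (P, Q) has the higher mutual information (stronger dependence).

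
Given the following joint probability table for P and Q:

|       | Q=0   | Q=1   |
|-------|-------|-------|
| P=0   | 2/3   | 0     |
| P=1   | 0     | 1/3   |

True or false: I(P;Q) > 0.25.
Marginal P(P) (row sums):
  P(P=0) = 2/3 + 0 = 2/3
  P(P=1) = 0 + 1/3 = 1/3
Marginal P(Q) (column sums):
  P(Q=0) = 2/3 + 0 = 2/3
  P(Q=1) = 0 + 1/3 = 1/3

H(P) = -[(2/3)·log₂(2/3) + (1/3)·log₂(1/3)]
  = 0.3900 + 0.5283
  = 0.9183 bits
H(Q) = -[(2/3)·log₂(2/3) + (1/3)·log₂(1/3)]
  = 0.3900 + 0.5283
  = 0.9183 bits
H(P,Q) = -[(2/3)·log₂(2/3) + (1/3)·log₂(1/3)]
  = 0.3900 + 0.5283
  = 0.9183 bits

I(P;Q) = H(P) + H(Q) - H(P,Q)
  = 0.9183 + 0.9183 - 0.9183
  = 0.9183 bits

True. I(P;Q) = 0.9183 bits, which is > 0.25 bits.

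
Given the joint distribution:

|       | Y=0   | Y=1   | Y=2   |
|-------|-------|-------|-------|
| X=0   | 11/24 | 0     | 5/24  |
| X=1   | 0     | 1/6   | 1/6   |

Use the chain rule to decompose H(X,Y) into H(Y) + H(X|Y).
By the chain rule: H(X,Y) = H(Y) + H(X|Y)

Marginal P(Y) (column sums):
  P(Y=0) = 11/24 + 0 = 11/24
  P(Y=1) = 0 + 1/6 = 1/6
  P(Y=2) = 5/24 + 1/6 = 3/8
H(Y) = -[(11/24)·log₂(11/24) + (1/6)·log₂(1/6) + (3/8)·log₂(3/8)]
  = 0.5159 + 0.4308 + 0.5306
  = 1.4773 bits
H(X|Y) = -Σ P(X,Y)·log₂ P(X|Y), where P(X|Y) = P(X,Y) / P(Y)
  (cells with P(X,Y) = 0 contribute 0)
  (X=0,Y=0): P(X|Y) = (11/24)/(11/24) = 1;  -(11/24)·log₂(1) = 0.0000
  (X=0,Y=2): P(X|Y) = (5/24)/(3/8) = 5/9;  -(5/24)·log₂(5/9) = 0.1767
  (X=1,Y=1): P(X|Y) = (1/6)/(1/6) = 1;  -(1/6)·log₂(1) = 0.0000
  (X=1,Y=2): P(X|Y) = (1/6)/(3/8) = 4/9;  -(1/6)·log₂(4/9) = 0.1950
H(X|Y) = 0.0000 + 0.1767 + 0.0000 + 0.1950
  = 0.3717 bits

H(X,Y) = H(Y) + H(X|Y) = 1.4773 + 0.3717 = 1.8490 bits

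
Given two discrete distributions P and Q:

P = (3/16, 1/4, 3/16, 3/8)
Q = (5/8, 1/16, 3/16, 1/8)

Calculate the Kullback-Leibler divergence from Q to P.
D(P||Q) = Σ P(i) log₂(P(i)/Q(i))
  i=0: (3/16) × log₂((3/16)/(5/8)) = (3/16) × log₂(3/10) = -0.3257
  i=1: (1/4) × log₂((1/4)/(1/16)) = (1/4) × log₂(4) = 0.5000
  i=2: (3/16) × log₂((3/16)/(3/16)) = (3/16) × log₂(1) = 0.0000
  i=3: (3/8) × log₂((3/8)/(1/8)) = (3/8) × log₂(3) = 0.5944
D(P||Q) = -0.3257 + 0.5000 + 0.0000 + 0.5944
  = 0.7687 bits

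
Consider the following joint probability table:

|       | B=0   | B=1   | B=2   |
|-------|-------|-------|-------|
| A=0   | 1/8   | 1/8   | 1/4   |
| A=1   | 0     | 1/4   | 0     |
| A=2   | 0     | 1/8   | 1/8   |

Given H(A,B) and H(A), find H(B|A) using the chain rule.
From the chain rule: H(A,B) = H(A) + H(B|A)
Therefore: H(B|A) = H(A,B) - H(A)

H(A,B) = -[(1/8)·log₂(1/8) + (1/8)·log₂(1/8) + (1/4)·log₂(1/4) + (1/4)·log₂(1/4) + (1/8)·log₂(1/8) + (1/8)·log₂(1/8)]
  = 0.3750 + 0.3750 + 0.5000 + 0.5000 + 0.3750 + 0.3750
  = 2.5000 bits
Marginal P(A) (row sums):
  P(A=0) = 1/8 + 1/8 + 1/4 = 1/2
  P(A=1) = 0 + 1/4 + 0 = 1/4
  P(A=2) = 0 + 1/8 + 1/8 = 1/4
H(A) = -[(1/2)·log₂(1/2) + (1/4)·log₂(1/4) + (1/4)·log₂(1/4)]
  = 0.5000 + 0.5000 + 0.5000
  = 1.5000 bits

H(B|A) = 2.5000 - 1.5000 = 1.0000 bits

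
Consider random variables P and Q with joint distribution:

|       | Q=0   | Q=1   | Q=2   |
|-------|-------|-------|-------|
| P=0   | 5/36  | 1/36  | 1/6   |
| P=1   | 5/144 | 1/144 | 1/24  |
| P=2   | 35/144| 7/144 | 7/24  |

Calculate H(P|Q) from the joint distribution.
Marginal P(Q) (column sums):
  P(Q=0) = 5/36 + 5/144 + 35/144 = 5/12
  P(Q=1) = 1/36 + 1/144 + 7/144 = 1/12
  P(Q=2) = 1/6 + 1/24 + 7/24 = 1/2

H(P|Q) = -Σ P(P,Q)·log₂ P(P|Q), where P(P|Q) = P(P,Q) / P(Q)
  (P=0,Q=0): P(P|Q) = (5/36)/(5/12) = 1/3;  -(5/36)·log₂(1/3) = 0.2201
  (P=0,Q=1): P(P|Q) = (1/36)/(1/12) = 1/3;  -(1/36)·log₂(1/3) = 0.0440
  (P=0,Q=2): P(P|Q) = (1/6)/(1/2) = 1/3;  -(1/6)·log₂(1/3) = 0.2642
  (P=1,Q=0): P(P|Q) = (5/144)/(5/12) = 1/12;  -(5/144)·log₂(1/12) = 0.1245
  (P=1,Q=1): P(P|Q) = (1/144)/(1/12) = 1/12;  -(1/144)·log₂(1/12) = 0.0249
  (P=1,Q=2): P(P|Q) = (1/24)/(1/2) = 1/12;  -(1/24)·log₂(1/12) = 0.1494
  (P=2,Q=0): P(P|Q) = (35/144)/(5/12) = 7/12;  -(35/144)·log₂(7/12) = 0.1890
  (P=2,Q=1): P(P|Q) = (7/144)/(1/12) = 7/12;  -(7/144)·log₂(7/12) = 0.0378
  (P=2,Q=2): P(P|Q) = (7/24)/(1/2) = 7/12;  -(7/24)·log₂(7/12) = 0.2268
H(P|Q) = 0.2201 + 0.0440 + 0.2642 + 0.1245 + 0.0249 + 0.1494 + 0.1890 + 0.0378 + 0.2268
  = 1.2807 bits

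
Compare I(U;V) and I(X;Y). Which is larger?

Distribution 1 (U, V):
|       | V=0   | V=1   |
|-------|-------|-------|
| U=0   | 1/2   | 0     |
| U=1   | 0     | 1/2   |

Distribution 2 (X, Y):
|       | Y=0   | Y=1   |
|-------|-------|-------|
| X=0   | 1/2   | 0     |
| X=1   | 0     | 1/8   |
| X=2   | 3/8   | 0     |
Distribution 1 (U, V):
Marginal P(U) (row sums):
  P(U=0) = 1/2 + 0 = 1/2
  P(U=1) = 0 + 1/2 = 1/2
Marginal P(V) (column sums):
  P(V=0) = 1/2 + 0 = 1/2
  P(V=1) = 0 + 1/2 = 1/2

H(U) = -[(1/2)·log₂(1/2) + (1/2)·log₂(1/2)]
  = 0.5000 + 0.5000
  = 1.0000 bits
H(V) = -[(1/2)·log₂(1/2) + (1/2)·log₂(1/2)]
  = 0.5000 + 0.5000
  = 1.0000 bits
H(U,V) = -[(1/2)·log₂(1/2) + (1/2)·log₂(1/2)]
  = 0.5000 + 0.5000
  = 1.0000 bits

I(U;V) = H(U) + H(V) - H(U,V)
  = 1.0000 + 1.0000 - 1.0000
  = 1.0000 bits

Distribution 2 (X, Y):
Marginal P(X) (row sums):
  P(X=0) = 1/2 + 0 = 1/2
  P(X=1) = 0 + 1/8 = 1/8
  P(X=2) = 3/8 + 0 = 3/8
Marginal P(Y) (column sums):
  P(Y=0) = 1/2 + 0 + 3/8 = 7/8
  P(Y=1) = 0 + 1/8 + 0 = 1/8

H(X) = -[(1/2)·log₂(1/2) + (1/8)·log₂(1/8) + (3/8)·log₂(3/8)]
  = 0.5000 + 0.3750 + 0.5306
  = 1.4056 bits
H(Y) = -[(7/8)·log₂(7/8) + (1/8)·log₂(1/8)]
  = 0.1686 + 0.3750
  = 0.5436 bits
H(X,Y) = -[(1/2)·log₂(1/2) + (1/8)·log₂(1/8) + (3/8)·log₂(3/8)]
  = 0.5000 + 0.3750 + 0.5306
  = 1.4056 bits

I(X;Y) = H(X) + H(Y) - H(X,Y)
  = 1.4056 + 0.5436 - 1.4056
  = 0.5436 bits

I(U;V) = 1.0000 bits > I(X;Y) = 0.5436 bits, so (U, V) has the higher mutual information (stronger dependence).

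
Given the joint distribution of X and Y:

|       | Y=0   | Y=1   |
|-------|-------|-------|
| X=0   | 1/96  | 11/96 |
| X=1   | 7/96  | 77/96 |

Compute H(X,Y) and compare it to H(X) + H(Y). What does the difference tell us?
Marginal P(X) (row sums):
  P(X=0) = 1/96 + 11/96 = 1/8
  P(X=1) = 7/96 + 77/96 = 7/8
Marginal P(Y) (column sums):
  P(Y=0) = 1/96 + 7/96 = 1/12
  P(Y=1) = 11/96 + 77/96 = 11/12

H(X,Y) = -[(1/96)·log₂(1/96) + (11/96)·log₂(11/96) + (7/96)·log₂(7/96) + (77/96)·log₂(77/96)]
  = 0.0686 + 0.3581 + 0.2755 + 0.2552
  = 0.9574 bits
H(X) = -[(1/8)·log₂(1/8) + (7/8)·log₂(7/8)]
  = 0.3750 + 0.1686
  = 0.5436 bits
H(Y) = -[(1/12)·log₂(1/12) + (11/12)·log₂(11/12)]
  = 0.2987 + 0.1151
  = 0.4138 bits

H(X) + H(Y) = 0.5436 + 0.4138 = 0.9574 bits
Difference: H(X) + H(Y) - H(X,Y) = 0.9574 - 0.9574 = 0.0000 bits = I(X;Y)

The difference is the mutual information; it is 0 here, so X and Y are independent (the joint entropy equals the sum of the marginal entropies).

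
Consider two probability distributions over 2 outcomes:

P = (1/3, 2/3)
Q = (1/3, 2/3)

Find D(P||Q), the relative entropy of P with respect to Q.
D(P||Q) = Σ P(i) log₂(P(i)/Q(i))
  i=0: (1/3) × log₂((1/3)/(1/3)) = (1/3) × log₂(1) = 0.0000
  i=1: (2/3) × log₂((2/3)/(2/3)) = (2/3) × log₂(1) = 0.0000
D(P||Q) = 0.0000 + 0.0000
  = 0.0000 bits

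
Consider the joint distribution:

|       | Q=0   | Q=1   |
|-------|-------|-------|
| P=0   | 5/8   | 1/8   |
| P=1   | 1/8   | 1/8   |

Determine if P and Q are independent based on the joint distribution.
Marginal P(P) (row sums):
  P(P=0) = 5/8 + 1/8 = 3/4
  P(P=1) = 1/8 + 1/8 = 1/4
Marginal P(Q) (column sums):
  P(Q=0) = 5/8 + 1/8 = 3/4
  P(Q=1) = 1/8 + 1/8 = 1/4

P and Q are independent iff P(P=i,Q=j) = P(P=i)·P(Q=j) for every cell.
  P(P=0)·P(Q=0) = 3/4 × 3/4 = 9/16, but P(P=0,Q=0) = 5/8 ✗

No, P and Q are not independent. Quantitatively, I(P;Q) > 0:

H(P) = -[(3/4)·log₂(3/4) + (1/4)·log₂(1/4)]
  = 0.3113 + 0.5000
  = 0.8113 bits
H(Q) = -[(3/4)·log₂(3/4) + (1/4)·log₂(1/4)]
  = 0.3113 + 0.5000
  = 0.8113 bits
H(P,Q) = -[(5/8)·log₂(5/8) + (1/8)·log₂(1/8) + (1/8)·log₂(1/8) + (1/8)·log₂(1/8)]
  = 0.4238 + 0.3750 + 0.3750 + 0.3750
  = 1.5488 bits
I(P;Q) = H(P) + H(Q) - H(P,Q) = 0.8113 + 0.8113 - 1.5488 = 0.0738 bits > 0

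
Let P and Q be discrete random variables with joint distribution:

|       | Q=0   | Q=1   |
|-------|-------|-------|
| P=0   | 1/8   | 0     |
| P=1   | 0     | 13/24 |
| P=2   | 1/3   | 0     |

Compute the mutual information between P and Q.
Marginal P(P) (row sums):
  P(P=0) = 1/8 + 0 = 1/8
  P(P=1) = 0 + 13/24 = 13/24
  P(P=2) = 1/3 + 0 = 1/3
Marginal P(Q) (column sums):
  P(Q=0) = 1/8 + 0 + 1/3 = 11/24
  P(Q=1) = 0 + 13/24 + 0 = 13/24

H(P) = -[(1/8)·log₂(1/8) + (13/24)·log₂(13/24) + (1/3)·log₂(1/3)]
  = 0.3750 + 0.4791 + 0.5283
  = 1.3824 bits
H(Q) = -[(11/24)·log₂(11/24) + (13/24)·log₂(13/24)]
  = 0.5159 + 0.4791
  = 0.9950 bits
H(P,Q) = -[(1/8)·log₂(1/8) + (13/24)·log₂(13/24) + (1/3)·log₂(1/3)]
  = 0.3750 + 0.4791 + 0.5283
  = 1.3824 bits

I(P;Q) = H(P) + H(Q) - H(P,Q)
  = 1.3824 + 0.9950 - 1.3824
  = 0.9950 bits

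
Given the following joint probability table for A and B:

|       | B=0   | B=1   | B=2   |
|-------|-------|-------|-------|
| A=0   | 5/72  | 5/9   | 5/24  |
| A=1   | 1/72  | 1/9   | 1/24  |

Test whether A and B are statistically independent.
Marginal P(A) (row sums):
  P(A=0) = 5/72 + 5/9 + 5/24 = 5/6
  P(A=1) = 1/72 + 1/9 + 1/24 = 1/6
Marginal P(B) (column sums):
  P(B=0) = 5/72 + 1/72 = 1/12
  P(B=1) = 5/9 + 1/9 = 2/3
  P(B=2) = 5/24 + 1/24 = 1/4

A and B are independent iff P(A=i,B=j) = P(A=i)·P(B=j) for every cell.
  P(A=0)·P(B=0) = 5/6 × 1/12 = 5/72 = P(A=0,B=0) ✓
  P(A=0)·P(B=1) = 5/6 × 2/3 = 5/9 = P(A=0,B=1) ✓
  P(A=0)·P(B=2) = 5/6 × 1/4 = 5/24 = P(A=0,B=2) ✓
  P(A=1)·P(B=0) = 1/6 × 1/12 = 1/72 = P(A=1,B=0) ✓
  P(A=1)·P(B=1) = 1/6 × 2/3 = 1/9 = P(A=1,B=1) ✓
  P(A=1)·P(B=2) = 1/6 × 1/4 = 1/24 = P(A=1,B=2) ✓

Yes, A and B are independent: every cell factors, so I(A;B) = 0 bits.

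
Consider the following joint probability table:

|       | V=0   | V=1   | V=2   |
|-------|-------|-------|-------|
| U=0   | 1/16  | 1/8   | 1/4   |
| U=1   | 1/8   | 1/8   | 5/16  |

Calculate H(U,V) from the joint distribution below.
H(U,V) = -Σ P(U,V) log₂ P(U,V), summed over the non-zero cells:
H(U,V) = -[(1/16)·log₂(1/16) + (1/8)·log₂(1/8) + (1/4)·log₂(1/4) + (1/8)·log₂(1/8) + (1/8)·log₂(1/8) + (5/16)·log₂(5/16)]
  = 0.2500 + 0.3750 + 0.5000 + 0.3750 + 0.3750 + 0.5244
  = 2.3994 bits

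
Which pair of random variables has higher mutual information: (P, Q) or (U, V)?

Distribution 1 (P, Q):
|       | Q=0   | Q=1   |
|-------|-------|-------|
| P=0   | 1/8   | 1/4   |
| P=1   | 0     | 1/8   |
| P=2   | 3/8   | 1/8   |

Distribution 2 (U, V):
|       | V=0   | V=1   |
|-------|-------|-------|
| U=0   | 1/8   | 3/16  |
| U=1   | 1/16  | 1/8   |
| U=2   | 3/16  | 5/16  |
Distribution 1 (P, Q):
Marginal P(P) (row sums):
  P(P=0) = 1/8 + 1/4 = 3/8
  P(P=1) = 0 + 1/8 = 1/8
  P(P=2) = 3/8 + 1/8 = 1/2
Marginal P(Q) (column sums):
  P(Q=0) = 1/8 + 0 + 3/8 = 1/2
  P(Q=1) = 1/4 + 1/8 + 1/8 = 1/2

H(P) = -[(3/8)·log₂(3/8) + (1/8)·log₂(1/8) + (1/2)·log₂(1/2)]
  = 0.5306 + 0.3750 + 0.5000
  = 1.4056 bits
H(Q) = -[(1/2)·log₂(1/2) + (1/2)·log₂(1/2)]
  = 0.5000 + 0.5000
  = 1.0000 bits
H(P,Q) = -[(1/8)·log₂(1/8) + (1/4)·log₂(1/4) + (1/8)·log₂(1/8) + (3/8)·log₂(3/8) + (1/8)·log₂(1/8)]
  = 0.3750 + 0.5000 + 0.3750 + 0.5306 + 0.3750
  = 2.1556 bits

I(P;Q) = H(P) + H(Q) - H(P,Q)
  = 1.4056 + 1.0000 - 2.1556
  = 0.2500 bits

Distribution 2 (U, V):
Marginal P(U) (row sums):
  P(U=0) = 1/8 + 3/16 = 5/16
  P(U=1) = 1/16 + 1/8 = 3/16
  P(U=2) = 3/16 + 5/16 = 1/2
Marginal P(V) (column sums):
  P(V=0) = 1/8 + 1/16 + 3/16 = 3/8
  P(V=1) = 3/16 + 1/8 + 5/16 = 5/8

H(U) = -[(5/16)·log₂(5/16) + (3/16)·log₂(3/16) + (1/2)·log₂(1/2)]
  = 0.5244 + 0.4528 + 0.5000
  = 1.4772 bits
H(V) = -[(3/8)·log₂(3/8) + (5/8)·log₂(5/8)]
  = 0.5306 + 0.4238
  = 0.9544 bits
H(U,V) = -[(1/8)·log₂(1/8) + (3/16)·log₂(3/16) + (1/16)·log₂(1/16) + (1/8)·log₂(1/8) + (3/16)·log₂(3/16) + (5/16)·log₂(5/16)]
  = 0.3750 + 0.4528 + 0.2500 + 0.3750 + 0.4528 + 0.5244
  = 2.4300 bits

I(U;V) = H(U) + H(V) - H(U,V)
  = 1.4772 + 0.9544 - 2.4300
  = 0.0016 bits

I(P;Q) = 0.2500 bits > I(U;V) = 0.0016 bits, so (P, Q) has the higher mutual information (stronger dependence).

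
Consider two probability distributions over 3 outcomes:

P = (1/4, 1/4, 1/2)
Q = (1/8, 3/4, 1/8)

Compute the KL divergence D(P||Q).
D(P||Q) = Σ P(i) log₂(P(i)/Q(i))
  i=0: (1/4) × log₂((1/4)/(1/8)) = (1/4) × log₂(2) = 0.2500
  i=1: (1/4) × log₂((1/4)/(3/4)) = (1/4) × log₂(1/3) = -0.3962
  i=2: (1/2) × log₂((1/2)/(1/8)) = (1/2) × log₂(4) = 1.0000
D(P||Q) = 0.2500 - 0.3962 + 1.0000
  = 0.8538 bits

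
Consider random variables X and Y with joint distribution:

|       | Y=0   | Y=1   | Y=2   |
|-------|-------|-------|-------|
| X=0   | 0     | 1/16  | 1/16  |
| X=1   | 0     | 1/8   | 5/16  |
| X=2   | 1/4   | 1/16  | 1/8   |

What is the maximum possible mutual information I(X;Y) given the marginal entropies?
The upper bound on mutual information is I(X;Y) ≤ min(H(X), H(Y)).

Marginal P(X) (row sums):
  P(X=0) = 0 + 1/16 + 1/16 = 1/8
  P(X=1) = 0 + 1/8 + 5/16 = 7/16
  P(X=2) = 1/4 + 1/16 + 1/8 = 7/16
Marginal P(Y) (column sums):
  P(Y=0) = 0 + 0 + 1/4 = 1/4
  P(Y=1) = 1/16 + 1/8 + 1/16 = 1/4
  P(Y=2) = 1/16 + 5/16 + 1/8 = 1/2

H(X) = -[(1/8)·log₂(1/8) + (7/16)·log₂(7/16) + (7/16)·log₂(7/16)]
  = 0.3750 + 0.5218 + 0.5218
  = 1.4186 bits
H(Y) = -[(1/4)·log₂(1/4) + (1/4)·log₂(1/4) + (1/2)·log₂(1/2)]
  = 0.5000 + 0.5000 + 0.5000
  = 1.5000 bits

Maximum possible I(X;Y) = min(1.4186, 1.5000) = 1.4186 bits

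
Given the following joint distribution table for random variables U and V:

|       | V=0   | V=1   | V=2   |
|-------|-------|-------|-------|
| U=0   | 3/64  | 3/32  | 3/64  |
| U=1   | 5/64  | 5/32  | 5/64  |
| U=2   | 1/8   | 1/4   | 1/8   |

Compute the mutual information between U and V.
Marginal P(U) (row sums):
  P(U=0) = 3/64 + 3/32 + 3/64 = 3/16
  P(U=1) = 5/64 + 5/32 + 5/64 = 5/16
  P(U=2) = 1/8 + 1/4 + 1/8 = 1/2
Marginal P(V) (column sums):
  P(V=0) = 3/64 + 5/64 + 1/8 = 1/4
  P(V=1) = 3/32 + 5/32 + 1/4 = 1/2
  P(V=2) = 3/64 + 5/64 + 1/8 = 1/4

H(U) = -[(3/16)·log₂(3/16) + (5/16)·log₂(5/16) + (1/2)·log₂(1/2)]
  = 0.4528 + 0.5244 + 0.5000
  = 1.4772 bits
H(V) = -[(1/4)·log₂(1/4) + (1/2)·log₂(1/2) + (1/4)·log₂(1/4)]
  = 0.5000 + 0.5000 + 0.5000
  = 1.5000 bits
H(U,V) = -[(3/64)·log₂(3/64) + (3/32)·log₂(3/32) + (3/64)·log₂(3/64) + (5/64)·log₂(5/64) + (5/32)·log₂(5/32) + (5/64)·log₂(5/64) + (1/8)·log₂(1/8) + (1/4)·log₂(1/4) + (1/8)·log₂(1/8)]
  = 0.2070 + 0.3202 + 0.2070 + 0.2873 + 0.4184 + 0.2873 + 0.3750 + 0.5000 + 0.3750
  = 2.9772 bits

I(U;V) = H(U) + H(V) - H(U,V)
  = 1.4772 + 1.5000 - 2.9772
  = 0.0000 bits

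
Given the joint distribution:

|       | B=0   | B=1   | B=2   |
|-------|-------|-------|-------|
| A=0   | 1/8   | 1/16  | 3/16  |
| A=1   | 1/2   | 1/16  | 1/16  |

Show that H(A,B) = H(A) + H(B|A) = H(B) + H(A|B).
Marginal P(A) (row sums):
  P(A=0) = 1/8 + 1/16 + 3/16 = 3/8
  P(A=1) = 1/2 + 1/16 + 1/16 = 5/8
Marginal P(B) (column sums):
  P(B=0) = 1/8 + 1/2 = 5/8
  P(B=1) = 1/16 + 1/16 = 1/8
  P(B=2) = 3/16 + 1/16 = 1/4

Decomposition 1: H(A) + H(B|A)
H(A) = -[(3/8)·log₂(3/8) + (5/8)·log₂(5/8)]
  = 0.5306 + 0.4238
  = 0.9544 bits
H(B|A) = -Σ P(A,B)·log₂ P(B|A), where P(B|A) = P(A,B) / P(A)
  (A=0,B=0): P(B|A) = (1/8)/(3/8) = 1/3;  -(1/8)·log₂(1/3) = 0.1981
  (A=0,B=1): P(B|A) = (1/16)/(3/8) = 1/6;  -(1/16)·log₂(1/6) = 0.1616
  (A=0,B=2): P(B|A) = (3/16)/(3/8) = 1/2;  -(3/16)·log₂(1/2) = 0.1875
  (A=1,B=0): P(B|A) = (1/2)/(5/8) = 4/5;  -(1/2)·log₂(4/5) = 0.1610
  (A=1,B=1): P(B|A) = (1/16)/(5/8) = 1/10;  -(1/16)·log₂(1/10) = 0.2076
  (A=1,B=2): P(B|A) = (1/16)/(5/8) = 1/10;  -(1/16)·log₂(1/10) = 0.2076
H(B|A) = 0.1981 + 0.1616 + 0.1875 + 0.1610 + 0.2076 + 0.2076
  = 1.1234 bits
H(A) + H(B|A) = 0.9544 + 1.1234 = 2.0778 bits

Decomposition 2: H(B) + H(A|B)
H(B) = -[(5/8)·log₂(5/8) + (1/8)·log₂(1/8) + (1/4)·log₂(1/4)]
  = 0.4238 + 0.3750 + 0.5000
  = 1.2988 bits
H(A|B) = -Σ P(A,B)·log₂ P(A|B), where P(A|B) = P(A,B) / P(B)
  (A=0,B=0): P(A|B) = (1/8)/(5/8) = 1/5;  -(1/8)·log₂(1/5) = 0.2902
  (A=0,B=1): P(A|B) = (1/16)/(1/8) = 1/2;  -(1/16)·log₂(1/2) = 0.0625
  (A=0,B=2): P(A|B) = (3/16)/(1/4) = 3/4;  -(3/16)·log₂(3/4) = 0.0778
  (A=1,B=0): P(A|B) = (1/2)/(5/8) = 4/5;  -(1/2)·log₂(4/5) = 0.1610
  (A=1,B=1): P(A|B) = (1/16)/(1/8) = 1/2;  -(1/16)·log₂(1/2) = 0.0625
  (A=1,B=2): P(A|B) = (1/16)/(1/4) = 1/4;  -(1/16)·log₂(1/4) = 0.1250
H(A|B) = 0.2902 + 0.0625 + 0.0778 + 0.1610 + 0.0625 + 0.1250
  = 0.7790 bits
H(B) + H(A|B) = 1.2988 + 0.7790 = 2.0778 bits

Direct computation of the joint entropy:
H(A,B) = -[(1/8)·log₂(1/8) + (1/16)·log₂(1/16) + (3/16)·log₂(3/16) + (1/2)·log₂(1/2) + (1/16)·log₂(1/16) + (1/16)·log₂(1/16)]
  = 0.3750 + 0.2500 + 0.4528 + 0.5000 + 0.2500 + 0.2500
  = 2.0778 bits

All three agree: H(A,B) = 2.0778 bits ✓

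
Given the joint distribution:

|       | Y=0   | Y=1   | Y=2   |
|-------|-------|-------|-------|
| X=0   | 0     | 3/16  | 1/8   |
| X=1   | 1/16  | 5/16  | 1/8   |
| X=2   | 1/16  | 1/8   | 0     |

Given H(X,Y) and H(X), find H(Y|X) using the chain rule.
From the chain rule: H(X,Y) = H(X) + H(Y|X)
Therefore: H(Y|X) = H(X,Y) - H(X)

H(X,Y) = -[(3/16)·log₂(3/16) + (1/8)·log₂(1/8) + (1/16)·log₂(1/16) + (5/16)·log₂(5/16) + (1/8)·log₂(1/8) + (1/16)·log₂(1/16) + (1/8)·log₂(1/8)]
  = 0.4528 + 0.3750 + 0.2500 + 0.5244 + 0.3750 + 0.2500 + 0.3750
  = 2.6022 bits
Marginal P(X) (row sums):
  P(X=0) = 0 + 3/16 + 1/8 = 5/16
  P(X=1) = 1/16 + 5/16 + 1/8 = 1/2
  P(X=2) = 1/16 + 1/8 + 0 = 3/16
H(X) = -[(5/16)·log₂(5/16) + (1/2)·log₂(1/2) + (3/16)·log₂(3/16)]
  = 0.5244 + 0.5000 + 0.4528
  = 1.4772 bits

H(Y|X) = 2.6022 - 1.4772 = 1.1250 bits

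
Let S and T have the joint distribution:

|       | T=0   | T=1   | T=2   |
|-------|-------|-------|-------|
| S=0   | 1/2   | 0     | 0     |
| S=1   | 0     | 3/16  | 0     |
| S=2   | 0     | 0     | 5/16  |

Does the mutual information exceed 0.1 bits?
Marginal P(S) (row sums):
  P(S=0) = 1/2 + 0 + 0 = 1/2
  P(S=1) = 0 + 3/16 + 0 = 3/16
  P(S=2) = 0 + 0 + 5/16 = 5/16
Marginal P(T) (column sums):
  P(T=0) = 1/2 + 0 + 0 = 1/2
  P(T=1) = 0 + 3/16 + 0 = 3/16
  P(T=2) = 0 + 0 + 5/16 = 5/16

H(S) = -[(1/2)·log₂(1/2) + (3/16)·log₂(3/16) + (5/16)·log₂(5/16)]
  = 0.5000 + 0.4528 + 0.5244
  = 1.4772 bits
H(T) = -[(1/2)·log₂(1/2) + (3/16)·log₂(3/16) + (5/16)·log₂(5/16)]
  = 0.5000 + 0.4528 + 0.5244
  = 1.4772 bits
H(S,T) = -[(1/2)·log₂(1/2) + (3/16)·log₂(3/16) + (5/16)·log₂(5/16)]
  = 0.5000 + 0.4528 + 0.5244
  = 1.4772 bits

I(S;T) = H(S) + H(T) - H(S,T)
  = 1.4772 + 1.4772 - 1.4772
  = 1.4772 bits

Yes. I(S;T) = 1.4772 bits, which is > 0.1 bits.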